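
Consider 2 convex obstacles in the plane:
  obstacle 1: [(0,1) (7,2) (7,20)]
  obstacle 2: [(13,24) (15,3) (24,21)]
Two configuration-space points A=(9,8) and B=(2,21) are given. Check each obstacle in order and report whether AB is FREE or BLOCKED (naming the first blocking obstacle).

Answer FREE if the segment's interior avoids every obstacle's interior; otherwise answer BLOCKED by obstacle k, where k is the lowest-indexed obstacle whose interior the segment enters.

Obstacle 1 [(0,1) (7,2) (7,20)]:
  edge (0,1)–(7,2): clear
  edge (7,2)–(7,20): crosses AB
  edge (7,20)–(0,1): crosses AB
  → BLOCKED
Obstacle 2 [(13,24) (15,3) (24,21)]:
  edge (13,24)–(15,3): clear
  edge (15,3)–(24,21): clear
  edge (24,21)–(13,24): clear
  midpoint (11/2,29/2) outside
  → clear

BLOCKED by obstacle 1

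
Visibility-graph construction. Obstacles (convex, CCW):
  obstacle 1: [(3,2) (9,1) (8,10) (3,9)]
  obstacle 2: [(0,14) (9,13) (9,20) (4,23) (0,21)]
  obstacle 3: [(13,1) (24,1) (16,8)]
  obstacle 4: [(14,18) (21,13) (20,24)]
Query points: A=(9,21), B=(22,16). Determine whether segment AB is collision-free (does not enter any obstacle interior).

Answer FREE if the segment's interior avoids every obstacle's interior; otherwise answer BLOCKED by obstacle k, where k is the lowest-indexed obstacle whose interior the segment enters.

BLOCKED by obstacle 4

Obstacle 1 [(3,2) (9,1) (8,10) (3,9)]:
  edge (3,2)–(9,1): clear
  edge (9,1)–(8,10): clear
  edge (8,10)–(3,9): clear
  edge (3,9)–(3,2): clear
  midpoint (31/2,37/2) outside
  → clear
Obstacle 2 [(0,14) (9,13) (9,20) (4,23) (0,21)]:
  edge (0,14)–(9,13): clear
  edge (9,13)–(9,20): clear
  edge (9,20)–(4,23): clear
  edge (4,23)–(0,21): clear
  edge (0,21)–(0,14): clear
  midpoint (31/2,37/2) outside
  → clear
Obstacle 3 [(13,1) (24,1) (16,8)]:
  edge (13,1)–(24,1): clear
  edge (24,1)–(16,8): clear
  edge (16,8)–(13,1): clear
  midpoint (31/2,37/2) outside
  → clear
Obstacle 4 [(14,18) (21,13) (20,24)]:
  edge (14,18)–(21,13): clear
  edge (21,13)–(20,24): crosses AB
  edge (20,24)–(14,18): crosses AB
  → BLOCKED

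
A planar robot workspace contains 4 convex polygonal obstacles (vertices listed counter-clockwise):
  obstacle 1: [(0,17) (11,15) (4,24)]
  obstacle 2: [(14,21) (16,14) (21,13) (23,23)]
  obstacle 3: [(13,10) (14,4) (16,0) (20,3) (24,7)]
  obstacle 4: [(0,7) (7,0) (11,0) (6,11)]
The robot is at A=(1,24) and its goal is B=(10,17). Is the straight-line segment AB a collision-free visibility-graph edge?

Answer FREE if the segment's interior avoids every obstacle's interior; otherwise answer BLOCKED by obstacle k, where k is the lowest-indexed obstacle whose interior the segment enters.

BLOCKED by obstacle 1

Obstacle 1 [(0,17) (11,15) (4,24)]:
  edge (0,17)–(11,15): clear
  edge (11,15)–(4,24): crosses AB
  edge (4,24)–(0,17): crosses AB
  → BLOCKED
Obstacle 2 [(14,21) (16,14) (21,13) (23,23)]:
  edge (14,21)–(16,14): clear
  edge (16,14)–(21,13): clear
  edge (21,13)–(23,23): clear
  edge (23,23)–(14,21): clear
  midpoint (11/2,41/2) outside
  → clear
Obstacle 3 [(13,10) (14,4) (16,0) (20,3) (24,7)]:
  edge (13,10)–(14,4): clear
  edge (14,4)–(16,0): clear
  edge (16,0)–(20,3): clear
  edge (20,3)–(24,7): clear
  edge (24,7)–(13,10): clear
  midpoint (11/2,41/2) outside
  → clear
Obstacle 4 [(0,7) (7,0) (11,0) (6,11)]:
  edge (0,7)–(7,0): clear
  edge (7,0)–(11,0): clear
  edge (11,0)–(6,11): clear
  edge (6,11)–(0,7): clear
  midpoint (11/2,41/2) outside
  → clear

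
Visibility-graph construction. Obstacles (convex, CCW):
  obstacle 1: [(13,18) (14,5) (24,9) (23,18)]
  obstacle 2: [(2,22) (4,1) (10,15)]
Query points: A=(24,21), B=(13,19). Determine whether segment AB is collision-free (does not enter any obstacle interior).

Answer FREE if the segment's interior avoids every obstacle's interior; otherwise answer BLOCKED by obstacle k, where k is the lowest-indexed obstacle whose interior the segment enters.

FREE

Obstacle 1 [(13,18) (14,5) (24,9) (23,18)]:
  edge (13,18)–(14,5): clear
  edge (14,5)–(24,9): clear
  edge (24,9)–(23,18): clear
  edge (23,18)–(13,18): clear
  midpoint (37/2,20) outside
  → clear
Obstacle 2 [(2,22) (4,1) (10,15)]:
  edge (2,22)–(4,1): clear
  edge (4,1)–(10,15): clear
  edge (10,15)–(2,22): clear
  midpoint (37/2,20) outside
  → clear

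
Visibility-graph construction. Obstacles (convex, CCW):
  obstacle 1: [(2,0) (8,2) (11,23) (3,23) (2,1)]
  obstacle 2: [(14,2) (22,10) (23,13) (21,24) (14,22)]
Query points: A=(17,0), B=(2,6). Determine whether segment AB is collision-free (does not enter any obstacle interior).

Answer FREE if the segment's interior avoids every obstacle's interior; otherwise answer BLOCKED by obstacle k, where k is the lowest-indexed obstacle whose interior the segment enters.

Obstacle 1 [(2,0) (8,2) (11,23) (3,23) (2,1)]:
  edge (2,0)–(8,2): clear
  edge (8,2)–(11,23): crosses AB
  edge (11,23)–(3,23): clear
  edge (3,23)–(2,1): crosses AB
  edge (2,1)–(2,0): clear
  → BLOCKED
Obstacle 2 [(14,2) (22,10) (23,13) (21,24) (14,22)]:
  edge (14,2)–(22,10): clear
  edge (22,10)–(23,13): clear
  edge (23,13)–(21,24): clear
  edge (21,24)–(14,22): clear
  edge (14,22)–(14,2): clear
  midpoint (19/2,3) outside
  → clear

BLOCKED by obstacle 1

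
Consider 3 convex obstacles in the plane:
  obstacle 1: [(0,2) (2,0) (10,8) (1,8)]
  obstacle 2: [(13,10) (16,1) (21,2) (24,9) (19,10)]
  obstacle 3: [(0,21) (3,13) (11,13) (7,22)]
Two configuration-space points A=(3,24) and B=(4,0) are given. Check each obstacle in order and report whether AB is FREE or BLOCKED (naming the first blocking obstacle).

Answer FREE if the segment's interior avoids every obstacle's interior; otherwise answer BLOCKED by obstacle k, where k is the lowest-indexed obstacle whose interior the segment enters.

BLOCKED by obstacle 1

Obstacle 1 [(0,2) (2,0) (10,8) (1,8)]:
  edge (0,2)–(2,0): clear
  edge (2,0)–(10,8): crosses AB
  edge (10,8)–(1,8): crosses AB
  edge (1,8)–(0,2): clear
  → BLOCKED
Obstacle 2 [(13,10) (16,1) (21,2) (24,9) (19,10)]:
  edge (13,10)–(16,1): clear
  edge (16,1)–(21,2): clear
  edge (21,2)–(24,9): clear
  edge (24,9)–(19,10): clear
  edge (19,10)–(13,10): clear
  midpoint (7/2,12) outside
  → clear
Obstacle 3 [(0,21) (3,13) (11,13) (7,22)]:
  edge (0,21)–(3,13): clear
  edge (3,13)–(11,13): crosses AB
  edge (11,13)–(7,22): clear
  edge (7,22)–(0,21): crosses AB
  → BLOCKED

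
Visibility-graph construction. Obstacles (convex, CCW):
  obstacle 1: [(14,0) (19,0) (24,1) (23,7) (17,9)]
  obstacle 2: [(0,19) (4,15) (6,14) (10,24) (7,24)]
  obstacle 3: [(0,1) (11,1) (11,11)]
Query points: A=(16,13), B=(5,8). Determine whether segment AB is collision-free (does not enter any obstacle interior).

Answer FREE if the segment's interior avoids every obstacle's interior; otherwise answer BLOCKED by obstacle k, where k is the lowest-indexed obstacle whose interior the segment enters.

BLOCKED by obstacle 3

Obstacle 1 [(14,0) (19,0) (24,1) (23,7) (17,9)]:
  edge (14,0)–(19,0): clear
  edge (19,0)–(24,1): clear
  edge (24,1)–(23,7): clear
  edge (23,7)–(17,9): clear
  edge (17,9)–(14,0): clear
  midpoint (21/2,21/2) outside
  → clear
Obstacle 2 [(0,19) (4,15) (6,14) (10,24) (7,24)]:
  edge (0,19)–(4,15): clear
  edge (4,15)–(6,14): clear
  edge (6,14)–(10,24): clear
  edge (10,24)–(7,24): clear
  edge (7,24)–(0,19): clear
  midpoint (21/2,21/2) outside
  → clear
Obstacle 3 [(0,1) (11,1) (11,11)]:
  edge (0,1)–(11,1): clear
  edge (11,1)–(11,11): crosses AB
  edge (11,11)–(0,1): crosses AB
  → BLOCKED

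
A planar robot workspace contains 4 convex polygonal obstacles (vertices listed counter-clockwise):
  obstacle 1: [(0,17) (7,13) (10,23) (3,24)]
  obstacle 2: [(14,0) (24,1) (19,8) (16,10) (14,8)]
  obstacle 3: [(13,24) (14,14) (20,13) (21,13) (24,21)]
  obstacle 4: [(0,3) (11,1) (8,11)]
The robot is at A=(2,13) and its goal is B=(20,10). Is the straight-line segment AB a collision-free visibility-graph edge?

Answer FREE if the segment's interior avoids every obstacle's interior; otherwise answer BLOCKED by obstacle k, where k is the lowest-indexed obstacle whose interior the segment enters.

FREE

Obstacle 1 [(0,17) (7,13) (10,23) (3,24)]:
  edge (0,17)–(7,13): clear
  edge (7,13)–(10,23): clear
  edge (10,23)–(3,24): clear
  edge (3,24)–(0,17): clear
  midpoint (11,23/2) outside
  → clear
Obstacle 2 [(14,0) (24,1) (19,8) (16,10) (14,8)]:
  edge (14,0)–(24,1): clear
  edge (24,1)–(19,8): clear
  edge (19,8)–(16,10): clear
  edge (16,10)–(14,8): clear
  edge (14,8)–(14,0): clear
  midpoint (11,23/2) outside
  → clear
Obstacle 3 [(13,24) (14,14) (20,13) (21,13) (24,21)]:
  edge (13,24)–(14,14): clear
  edge (14,14)–(20,13): clear
  edge (20,13)–(21,13): clear
  edge (21,13)–(24,21): clear
  edge (24,21)–(13,24): clear
  midpoint (11,23/2) outside
  → clear
Obstacle 4 [(0,3) (11,1) (8,11)]:
  edge (0,3)–(11,1): clear
  edge (11,1)–(8,11): clear
  edge (8,11)–(0,3): clear
  midpoint (11,23/2) outside
  → clear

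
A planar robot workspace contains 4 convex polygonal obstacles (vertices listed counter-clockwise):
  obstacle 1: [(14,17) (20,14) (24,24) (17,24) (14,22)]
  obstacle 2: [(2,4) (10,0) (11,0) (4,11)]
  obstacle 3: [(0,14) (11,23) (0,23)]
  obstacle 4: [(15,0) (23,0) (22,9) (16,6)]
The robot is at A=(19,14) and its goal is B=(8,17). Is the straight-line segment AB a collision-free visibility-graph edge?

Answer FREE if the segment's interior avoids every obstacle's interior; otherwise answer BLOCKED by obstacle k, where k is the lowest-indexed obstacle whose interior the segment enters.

FREE

Obstacle 1 [(14,17) (20,14) (24,24) (17,24) (14,22)]:
  edge (14,17)–(20,14): clear
  edge (20,14)–(24,24): clear
  edge (24,24)–(17,24): clear
  edge (17,24)–(14,22): clear
  edge (14,22)–(14,17): clear
  midpoint (27/2,31/2) outside
  → clear
Obstacle 2 [(2,4) (10,0) (11,0) (4,11)]:
  edge (2,4)–(10,0): clear
  edge (10,0)–(11,0): clear
  edge (11,0)–(4,11): clear
  edge (4,11)–(2,4): clear
  midpoint (27/2,31/2) outside
  → clear
Obstacle 3 [(0,14) (11,23) (0,23)]:
  edge (0,14)–(11,23): clear
  edge (11,23)–(0,23): clear
  edge (0,23)–(0,14): clear
  midpoint (27/2,31/2) outside
  → clear
Obstacle 4 [(15,0) (23,0) (22,9) (16,6)]:
  edge (15,0)–(23,0): clear
  edge (23,0)–(22,9): clear
  edge (22,9)–(16,6): clear
  edge (16,6)–(15,0): clear
  midpoint (27/2,31/2) outside
  → clear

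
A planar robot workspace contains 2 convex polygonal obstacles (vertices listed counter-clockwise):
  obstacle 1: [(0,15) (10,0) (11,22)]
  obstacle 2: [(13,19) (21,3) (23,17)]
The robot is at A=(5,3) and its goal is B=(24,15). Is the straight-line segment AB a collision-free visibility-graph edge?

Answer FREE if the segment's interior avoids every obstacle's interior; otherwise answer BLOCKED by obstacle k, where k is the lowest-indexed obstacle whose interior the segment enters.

BLOCKED by obstacle 1

Obstacle 1 [(0,15) (10,0) (11,22)]:
  edge (0,15)–(10,0): crosses AB
  edge (10,0)–(11,22): crosses AB
  edge (11,22)–(0,15): clear
  → BLOCKED
Obstacle 2 [(13,19) (21,3) (23,17)]:
  edge (13,19)–(21,3): crosses AB
  edge (21,3)–(23,17): crosses AB
  edge (23,17)–(13,19): clear
  → BLOCKED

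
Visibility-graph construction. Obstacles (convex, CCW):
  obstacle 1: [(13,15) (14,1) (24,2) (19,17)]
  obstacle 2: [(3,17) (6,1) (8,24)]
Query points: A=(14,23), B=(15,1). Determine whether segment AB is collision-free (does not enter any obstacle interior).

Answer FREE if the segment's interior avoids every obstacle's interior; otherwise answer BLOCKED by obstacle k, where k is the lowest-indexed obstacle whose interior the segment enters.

BLOCKED by obstacle 1

Obstacle 1 [(13,15) (14,1) (24,2) (19,17)]:
  edge (13,15)–(14,1): clear
  edge (14,1)–(24,2): crosses AB
  edge (24,2)–(19,17): clear
  edge (19,17)–(13,15): crosses AB
  → BLOCKED
Obstacle 2 [(3,17) (6,1) (8,24)]:
  edge (3,17)–(6,1): clear
  edge (6,1)–(8,24): clear
  edge (8,24)–(3,17): clear
  midpoint (29/2,12) outside
  → clear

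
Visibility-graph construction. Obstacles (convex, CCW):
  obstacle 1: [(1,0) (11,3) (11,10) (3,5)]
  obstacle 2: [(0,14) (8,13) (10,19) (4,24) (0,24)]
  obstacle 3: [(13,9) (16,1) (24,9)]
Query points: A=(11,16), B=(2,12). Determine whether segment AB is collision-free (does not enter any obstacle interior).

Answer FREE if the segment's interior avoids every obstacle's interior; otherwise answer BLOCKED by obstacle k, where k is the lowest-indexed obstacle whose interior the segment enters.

Obstacle 1 [(1,0) (11,3) (11,10) (3,5)]:
  edge (1,0)–(11,3): clear
  edge (11,3)–(11,10): clear
  edge (11,10)–(3,5): clear
  edge (3,5)–(1,0): clear
  midpoint (13/2,14) outside
  → clear
Obstacle 2 [(0,14) (8,13) (10,19) (4,24) (0,24)]:
  edge (0,14)–(8,13): crosses AB
  edge (8,13)–(10,19): crosses AB
  edge (10,19)–(4,24): clear
  edge (4,24)–(0,24): clear
  edge (0,24)–(0,14): clear
  → BLOCKED
Obstacle 3 [(13,9) (16,1) (24,9)]:
  edge (13,9)–(16,1): clear
  edge (16,1)–(24,9): clear
  edge (24,9)–(13,9): clear
  midpoint (13/2,14) outside
  → clear

BLOCKED by obstacle 2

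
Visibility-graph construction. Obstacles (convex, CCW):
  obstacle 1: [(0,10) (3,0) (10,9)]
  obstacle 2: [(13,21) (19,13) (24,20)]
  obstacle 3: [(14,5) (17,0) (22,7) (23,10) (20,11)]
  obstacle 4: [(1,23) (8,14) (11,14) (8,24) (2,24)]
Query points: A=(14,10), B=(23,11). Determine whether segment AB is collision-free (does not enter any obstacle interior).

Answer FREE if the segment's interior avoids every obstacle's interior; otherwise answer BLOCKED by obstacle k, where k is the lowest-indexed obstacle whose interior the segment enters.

BLOCKED by obstacle 3

Obstacle 1 [(0,10) (3,0) (10,9)]:
  edge (0,10)–(3,0): clear
  edge (3,0)–(10,9): clear
  edge (10,9)–(0,10): clear
  midpoint (37/2,21/2) outside
  → clear
Obstacle 2 [(13,21) (19,13) (24,20)]:
  edge (13,21)–(19,13): clear
  edge (19,13)–(24,20): clear
  edge (24,20)–(13,21): clear
  midpoint (37/2,21/2) outside
  → clear
Obstacle 3 [(14,5) (17,0) (22,7) (23,10) (20,11)]:
  edge (14,5)–(17,0): clear
  edge (17,0)–(22,7): clear
  edge (22,7)–(23,10): clear
  edge (23,10)–(20,11): crosses AB
  edge (20,11)–(14,5): crosses AB
  → BLOCKED
Obstacle 4 [(1,23) (8,14) (11,14) (8,24) (2,24)]:
  edge (1,23)–(8,14): clear
  edge (8,14)–(11,14): clear
  edge (11,14)–(8,24): clear
  edge (8,24)–(2,24): clear
  edge (2,24)–(1,23): clear
  midpoint (37/2,21/2) outside
  → clear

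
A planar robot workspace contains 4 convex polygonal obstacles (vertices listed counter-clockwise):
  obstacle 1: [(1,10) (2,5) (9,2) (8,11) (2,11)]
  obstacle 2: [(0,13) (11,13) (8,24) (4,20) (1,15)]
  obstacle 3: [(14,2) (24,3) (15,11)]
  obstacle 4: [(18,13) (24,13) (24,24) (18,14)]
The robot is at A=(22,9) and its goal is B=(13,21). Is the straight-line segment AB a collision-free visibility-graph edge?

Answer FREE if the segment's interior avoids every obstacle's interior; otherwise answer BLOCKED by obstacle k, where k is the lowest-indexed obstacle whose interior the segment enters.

BLOCKED by obstacle 4

Obstacle 1 [(1,10) (2,5) (9,2) (8,11) (2,11)]:
  edge (1,10)–(2,5): clear
  edge (2,5)–(9,2): clear
  edge (9,2)–(8,11): clear
  edge (8,11)–(2,11): clear
  edge (2,11)–(1,10): clear
  midpoint (35/2,15) outside
  → clear
Obstacle 2 [(0,13) (11,13) (8,24) (4,20) (1,15)]:
  edge (0,13)–(11,13): clear
  edge (11,13)–(8,24): clear
  edge (8,24)–(4,20): clear
  edge (4,20)–(1,15): clear
  edge (1,15)–(0,13): clear
  midpoint (35/2,15) outside
  → clear
Obstacle 3 [(14,2) (24,3) (15,11)]:
  edge (14,2)–(24,3): clear
  edge (24,3)–(15,11): clear
  edge (15,11)–(14,2): clear
  midpoint (35/2,15) outside
  → clear
Obstacle 4 [(18,13) (24,13) (24,24) (18,14)]:
  edge (18,13)–(24,13): crosses AB
  edge (24,13)–(24,24): clear
  edge (24,24)–(18,14): crosses AB
  edge (18,14)–(18,13): clear
  → BLOCKED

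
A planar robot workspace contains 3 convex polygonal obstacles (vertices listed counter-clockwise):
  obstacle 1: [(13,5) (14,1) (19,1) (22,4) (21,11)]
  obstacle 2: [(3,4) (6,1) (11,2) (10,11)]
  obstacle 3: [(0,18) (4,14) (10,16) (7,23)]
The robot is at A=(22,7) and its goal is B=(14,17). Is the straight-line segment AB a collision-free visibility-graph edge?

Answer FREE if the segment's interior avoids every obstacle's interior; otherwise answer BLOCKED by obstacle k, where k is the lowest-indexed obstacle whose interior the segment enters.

BLOCKED by obstacle 1

Obstacle 1 [(13,5) (14,1) (19,1) (22,4) (21,11)]:
  edge (13,5)–(14,1): clear
  edge (14,1)–(19,1): clear
  edge (19,1)–(22,4): clear
  edge (22,4)–(21,11): crosses AB
  edge (21,11)–(13,5): crosses AB
  → BLOCKED
Obstacle 2 [(3,4) (6,1) (11,2) (10,11)]:
  edge (3,4)–(6,1): clear
  edge (6,1)–(11,2): clear
  edge (11,2)–(10,11): clear
  edge (10,11)–(3,4): clear
  midpoint (18,12) outside
  → clear
Obstacle 3 [(0,18) (4,14) (10,16) (7,23)]:
  edge (0,18)–(4,14): clear
  edge (4,14)–(10,16): clear
  edge (10,16)–(7,23): clear
  edge (7,23)–(0,18): clear
  midpoint (18,12) outside
  → clear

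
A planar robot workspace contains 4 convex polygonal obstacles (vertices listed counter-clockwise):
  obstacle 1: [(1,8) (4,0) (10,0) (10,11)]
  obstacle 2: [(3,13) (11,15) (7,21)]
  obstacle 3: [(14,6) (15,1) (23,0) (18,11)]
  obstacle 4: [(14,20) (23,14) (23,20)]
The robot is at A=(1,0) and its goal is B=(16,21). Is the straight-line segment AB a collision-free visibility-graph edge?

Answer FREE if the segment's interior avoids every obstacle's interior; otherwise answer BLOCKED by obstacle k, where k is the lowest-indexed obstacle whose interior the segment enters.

Obstacle 1 [(1,8) (4,0) (10,0) (10,11)]:
  edge (1,8)–(4,0): crosses AB
  edge (4,0)–(10,0): clear
  edge (10,0)–(10,11): clear
  edge (10,11)–(1,8): crosses AB
  → BLOCKED
Obstacle 2 [(3,13) (11,15) (7,21)]:
  edge (3,13)–(11,15): clear
  edge (11,15)–(7,21): clear
  edge (7,21)–(3,13): clear
  midpoint (17/2,21/2) outside
  → clear
Obstacle 3 [(14,6) (15,1) (23,0) (18,11)]:
  edge (14,6)–(15,1): clear
  edge (15,1)–(23,0): clear
  edge (23,0)–(18,11): clear
  edge (18,11)–(14,6): clear
  midpoint (17/2,21/2) outside
  → clear
Obstacle 4 [(14,20) (23,14) (23,20)]:
  edge (14,20)–(23,14): crosses AB
  edge (23,14)–(23,20): clear
  edge (23,20)–(14,20): crosses AB
  → BLOCKED

BLOCKED by obstacle 1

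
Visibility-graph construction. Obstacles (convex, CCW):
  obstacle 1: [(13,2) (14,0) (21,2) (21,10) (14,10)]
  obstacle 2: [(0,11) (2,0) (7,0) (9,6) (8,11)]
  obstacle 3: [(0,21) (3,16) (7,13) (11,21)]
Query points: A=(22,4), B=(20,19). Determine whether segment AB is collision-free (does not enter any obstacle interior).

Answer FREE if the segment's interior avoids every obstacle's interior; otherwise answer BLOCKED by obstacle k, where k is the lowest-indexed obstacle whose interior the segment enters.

Obstacle 1 [(13,2) (14,0) (21,2) (21,10) (14,10)]:
  edge (13,2)–(14,0): clear
  edge (14,0)–(21,2): clear
  edge (21,2)–(21,10): clear
  edge (21,10)–(14,10): clear
  edge (14,10)–(13,2): clear
  midpoint (21,23/2) outside
  → clear
Obstacle 2 [(0,11) (2,0) (7,0) (9,6) (8,11)]:
  edge (0,11)–(2,0): clear
  edge (2,0)–(7,0): clear
  edge (7,0)–(9,6): clear
  edge (9,6)–(8,11): clear
  edge (8,11)–(0,11): clear
  midpoint (21,23/2) outside
  → clear
Obstacle 3 [(0,21) (3,16) (7,13) (11,21)]:
  edge (0,21)–(3,16): clear
  edge (3,16)–(7,13): clear
  edge (7,13)–(11,21): clear
  edge (11,21)–(0,21): clear
  midpoint (21,23/2) outside
  → clear

FREE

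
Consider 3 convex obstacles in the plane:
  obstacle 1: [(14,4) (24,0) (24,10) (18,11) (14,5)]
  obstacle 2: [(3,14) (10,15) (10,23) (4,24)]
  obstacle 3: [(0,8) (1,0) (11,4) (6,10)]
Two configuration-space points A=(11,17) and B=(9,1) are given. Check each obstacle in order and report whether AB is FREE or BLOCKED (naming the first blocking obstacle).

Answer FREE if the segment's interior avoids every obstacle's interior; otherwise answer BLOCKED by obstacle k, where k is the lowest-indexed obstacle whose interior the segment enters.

Obstacle 1 [(14,4) (24,0) (24,10) (18,11) (14,5)]:
  edge (14,4)–(24,0): clear
  edge (24,0)–(24,10): clear
  edge (24,10)–(18,11): clear
  edge (18,11)–(14,5): clear
  edge (14,5)–(14,4): clear
  midpoint (10,9) outside
  → clear
Obstacle 2 [(3,14) (10,15) (10,23) (4,24)]:
  edge (3,14)–(10,15): clear
  edge (10,15)–(10,23): clear
  edge (10,23)–(4,24): clear
  edge (4,24)–(3,14): clear
  midpoint (10,9) outside
  → clear
Obstacle 3 [(0,8) (1,0) (11,4) (6,10)]:
  edge (0,8)–(1,0): clear
  edge (1,0)–(11,4): crosses AB
  edge (11,4)–(6,10): crosses AB
  edge (6,10)–(0,8): clear
  → BLOCKED

BLOCKED by obstacle 3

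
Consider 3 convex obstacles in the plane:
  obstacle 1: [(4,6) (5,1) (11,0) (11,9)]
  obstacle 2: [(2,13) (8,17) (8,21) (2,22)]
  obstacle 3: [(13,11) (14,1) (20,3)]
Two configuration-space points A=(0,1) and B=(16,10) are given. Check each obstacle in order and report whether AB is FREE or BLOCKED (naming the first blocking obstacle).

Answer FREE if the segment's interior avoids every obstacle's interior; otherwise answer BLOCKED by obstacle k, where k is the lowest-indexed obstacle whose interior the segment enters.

BLOCKED by obstacle 1

Obstacle 1 [(4,6) (5,1) (11,0) (11,9)]:
  edge (4,6)–(5,1): crosses AB
  edge (5,1)–(11,0): clear
  edge (11,0)–(11,9): crosses AB
  edge (11,9)–(4,6): clear
  → BLOCKED
Obstacle 2 [(2,13) (8,17) (8,21) (2,22)]:
  edge (2,13)–(8,17): clear
  edge (8,17)–(8,21): clear
  edge (8,21)–(2,22): clear
  edge (2,22)–(2,13): clear
  midpoint (8,11/2) outside
  → clear
Obstacle 3 [(13,11) (14,1) (20,3)]:
  edge (13,11)–(14,1): crosses AB
  edge (14,1)–(20,3): clear
  edge (20,3)–(13,11): crosses AB
  → BLOCKED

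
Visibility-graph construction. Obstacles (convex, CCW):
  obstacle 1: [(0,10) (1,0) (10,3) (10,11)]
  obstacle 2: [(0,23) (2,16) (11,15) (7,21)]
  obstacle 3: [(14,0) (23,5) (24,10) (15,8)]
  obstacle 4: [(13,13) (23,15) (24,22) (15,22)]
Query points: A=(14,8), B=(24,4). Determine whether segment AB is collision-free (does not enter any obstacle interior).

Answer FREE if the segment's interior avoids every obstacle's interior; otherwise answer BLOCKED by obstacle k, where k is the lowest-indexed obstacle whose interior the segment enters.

BLOCKED by obstacle 3

Obstacle 1 [(0,10) (1,0) (10,3) (10,11)]:
  edge (0,10)–(1,0): clear
  edge (1,0)–(10,3): clear
  edge (10,3)–(10,11): clear
  edge (10,11)–(0,10): clear
  midpoint (19,6) outside
  → clear
Obstacle 2 [(0,23) (2,16) (11,15) (7,21)]:
  edge (0,23)–(2,16): clear
  edge (2,16)–(11,15): clear
  edge (11,15)–(7,21): clear
  edge (7,21)–(0,23): clear
  midpoint (19,6) outside
  → clear
Obstacle 3 [(14,0) (23,5) (24,10) (15,8)]:
  edge (14,0)–(23,5): crosses AB
  edge (23,5)–(24,10): clear
  edge (24,10)–(15,8): clear
  edge (15,8)–(14,0): crosses AB
  → BLOCKED
Obstacle 4 [(13,13) (23,15) (24,22) (15,22)]:
  edge (13,13)–(23,15): clear
  edge (23,15)–(24,22): clear
  edge (24,22)–(15,22): clear
  edge (15,22)–(13,13): clear
  midpoint (19,6) outside
  → clear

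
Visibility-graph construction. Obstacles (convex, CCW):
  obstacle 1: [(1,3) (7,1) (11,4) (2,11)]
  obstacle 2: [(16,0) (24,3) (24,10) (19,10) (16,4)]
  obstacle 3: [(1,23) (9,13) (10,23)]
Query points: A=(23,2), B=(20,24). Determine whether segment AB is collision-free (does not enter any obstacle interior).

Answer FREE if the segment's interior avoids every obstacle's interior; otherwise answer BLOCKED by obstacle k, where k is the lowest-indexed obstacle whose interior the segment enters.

Obstacle 1 [(1,3) (7,1) (11,4) (2,11)]:
  edge (1,3)–(7,1): clear
  edge (7,1)–(11,4): clear
  edge (11,4)–(2,11): clear
  edge (2,11)–(1,3): clear
  midpoint (43/2,13) outside
  → clear
Obstacle 2 [(16,0) (24,3) (24,10) (19,10) (16,4)]:
  edge (16,0)–(24,3): crosses AB
  edge (24,3)–(24,10): clear
  edge (24,10)–(19,10): crosses AB
  edge (19,10)–(16,4): clear
  edge (16,4)–(16,0): clear
  → BLOCKED
Obstacle 3 [(1,23) (9,13) (10,23)]:
  edge (1,23)–(9,13): clear
  edge (9,13)–(10,23): clear
  edge (10,23)–(1,23): clear
  midpoint (43/2,13) outside
  → clear

BLOCKED by obstacle 2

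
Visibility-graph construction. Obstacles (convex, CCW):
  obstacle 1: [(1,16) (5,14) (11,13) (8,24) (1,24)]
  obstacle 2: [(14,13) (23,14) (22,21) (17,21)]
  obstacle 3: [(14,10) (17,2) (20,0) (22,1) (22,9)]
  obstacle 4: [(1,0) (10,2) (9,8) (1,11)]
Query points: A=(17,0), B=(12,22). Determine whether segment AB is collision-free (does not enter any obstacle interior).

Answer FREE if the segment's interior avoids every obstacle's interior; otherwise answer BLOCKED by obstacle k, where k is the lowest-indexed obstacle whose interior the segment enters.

Obstacle 1 [(1,16) (5,14) (11,13) (8,24) (1,24)]:
  edge (1,16)–(5,14): clear
  edge (5,14)–(11,13): clear
  edge (11,13)–(8,24): clear
  edge (8,24)–(1,24): clear
  edge (1,24)–(1,16): clear
  midpoint (29/2,11) outside
  → clear
Obstacle 2 [(14,13) (23,14) (22,21) (17,21)]:
  edge (14,13)–(23,14): crosses AB
  edge (23,14)–(22,21): clear
  edge (22,21)–(17,21): clear
  edge (17,21)–(14,13): crosses AB
  → BLOCKED
Obstacle 3 [(14,10) (17,2) (20,0) (22,1) (22,9)]:
  edge (14,10)–(17,2): crosses AB
  edge (17,2)–(20,0): clear
  edge (20,0)–(22,1): clear
  edge (22,1)–(22,9): clear
  edge (22,9)–(14,10): crosses AB
  → BLOCKED
Obstacle 4 [(1,0) (10,2) (9,8) (1,11)]:
  edge (1,0)–(10,2): clear
  edge (10,2)–(9,8): clear
  edge (9,8)–(1,11): clear
  edge (1,11)–(1,0): clear
  midpoint (29/2,11) outside
  → clear

BLOCKED by obstacle 2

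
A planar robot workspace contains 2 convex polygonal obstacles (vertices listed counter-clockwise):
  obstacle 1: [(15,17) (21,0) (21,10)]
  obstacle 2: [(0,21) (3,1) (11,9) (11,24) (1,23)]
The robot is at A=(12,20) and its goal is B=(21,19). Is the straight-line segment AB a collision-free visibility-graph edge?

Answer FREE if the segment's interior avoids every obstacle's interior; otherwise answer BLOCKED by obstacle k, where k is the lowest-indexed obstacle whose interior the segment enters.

FREE

Obstacle 1 [(15,17) (21,0) (21,10)]:
  edge (15,17)–(21,0): clear
  edge (21,0)–(21,10): clear
  edge (21,10)–(15,17): clear
  midpoint (33/2,39/2) outside
  → clear
Obstacle 2 [(0,21) (3,1) (11,9) (11,24) (1,23)]:
  edge (0,21)–(3,1): clear
  edge (3,1)–(11,9): clear
  edge (11,9)–(11,24): clear
  edge (11,24)–(1,23): clear
  edge (1,23)–(0,21): clear
  midpoint (33/2,39/2) outside
  → clear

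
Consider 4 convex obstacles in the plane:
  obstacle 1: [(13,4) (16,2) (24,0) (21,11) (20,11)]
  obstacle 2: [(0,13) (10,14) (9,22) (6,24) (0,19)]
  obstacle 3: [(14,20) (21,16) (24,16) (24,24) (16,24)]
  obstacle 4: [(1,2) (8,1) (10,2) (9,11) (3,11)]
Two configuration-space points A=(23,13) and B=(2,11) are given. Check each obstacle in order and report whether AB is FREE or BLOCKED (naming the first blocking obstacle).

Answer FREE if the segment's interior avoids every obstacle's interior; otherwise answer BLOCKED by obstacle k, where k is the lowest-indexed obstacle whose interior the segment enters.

Obstacle 1 [(13,4) (16,2) (24,0) (21,11) (20,11)]:
  edge (13,4)–(16,2): clear
  edge (16,2)–(24,0): clear
  edge (24,0)–(21,11): clear
  edge (21,11)–(20,11): clear
  edge (20,11)–(13,4): clear
  midpoint (25/2,12) outside
  → clear
Obstacle 2 [(0,13) (10,14) (9,22) (6,24) (0,19)]:
  edge (0,13)–(10,14): clear
  edge (10,14)–(9,22): clear
  edge (9,22)–(6,24): clear
  edge (6,24)–(0,19): clear
  edge (0,19)–(0,13): clear
  midpoint (25/2,12) outside
  → clear
Obstacle 3 [(14,20) (21,16) (24,16) (24,24) (16,24)]:
  edge (14,20)–(21,16): clear
  edge (21,16)–(24,16): clear
  edge (24,16)–(24,24): clear
  edge (24,24)–(16,24): clear
  edge (16,24)–(14,20): clear
  midpoint (25/2,12) outside
  → clear
Obstacle 4 [(1,2) (8,1) (10,2) (9,11) (3,11)]:
  edge (1,2)–(8,1): clear
  edge (8,1)–(10,2): clear
  edge (10,2)–(9,11): clear
  edge (9,11)–(3,11): clear
  edge (3,11)–(1,2): clear
  midpoint (25/2,12) outside
  → clear

FREE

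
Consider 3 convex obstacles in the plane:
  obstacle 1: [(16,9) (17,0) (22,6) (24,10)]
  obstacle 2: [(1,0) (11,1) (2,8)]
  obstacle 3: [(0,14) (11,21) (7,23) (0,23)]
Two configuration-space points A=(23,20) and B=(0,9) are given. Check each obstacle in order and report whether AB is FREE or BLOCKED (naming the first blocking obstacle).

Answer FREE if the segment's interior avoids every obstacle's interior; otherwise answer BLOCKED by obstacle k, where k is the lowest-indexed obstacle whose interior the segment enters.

FREE

Obstacle 1 [(16,9) (17,0) (22,6) (24,10)]:
  edge (16,9)–(17,0): clear
  edge (17,0)–(22,6): clear
  edge (22,6)–(24,10): clear
  edge (24,10)–(16,9): clear
  midpoint (23/2,29/2) outside
  → clear
Obstacle 2 [(1,0) (11,1) (2,8)]:
  edge (1,0)–(11,1): clear
  edge (11,1)–(2,8): clear
  edge (2,8)–(1,0): clear
  midpoint (23/2,29/2) outside
  → clear
Obstacle 3 [(0,14) (11,21) (7,23) (0,23)]:
  edge (0,14)–(11,21): clear
  edge (11,21)–(7,23): clear
  edge (7,23)–(0,23): clear
  edge (0,23)–(0,14): clear
  midpoint (23/2,29/2) outside
  → clear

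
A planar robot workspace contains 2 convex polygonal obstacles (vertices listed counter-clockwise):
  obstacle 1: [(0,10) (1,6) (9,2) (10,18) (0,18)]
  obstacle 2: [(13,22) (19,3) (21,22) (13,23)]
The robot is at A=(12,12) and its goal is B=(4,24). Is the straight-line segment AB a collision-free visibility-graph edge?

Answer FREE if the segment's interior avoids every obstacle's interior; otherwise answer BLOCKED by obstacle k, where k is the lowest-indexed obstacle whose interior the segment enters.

BLOCKED by obstacle 1

Obstacle 1 [(0,10) (1,6) (9,2) (10,18) (0,18)]:
  edge (0,10)–(1,6): clear
  edge (1,6)–(9,2): clear
  edge (9,2)–(10,18): crosses AB
  edge (10,18)–(0,18): crosses AB
  edge (0,18)–(0,10): clear
  → BLOCKED
Obstacle 2 [(13,22) (19,3) (21,22) (13,23)]:
  edge (13,22)–(19,3): clear
  edge (19,3)–(21,22): clear
  edge (21,22)–(13,23): clear
  edge (13,23)–(13,22): clear
  midpoint (8,18) outside
  → clear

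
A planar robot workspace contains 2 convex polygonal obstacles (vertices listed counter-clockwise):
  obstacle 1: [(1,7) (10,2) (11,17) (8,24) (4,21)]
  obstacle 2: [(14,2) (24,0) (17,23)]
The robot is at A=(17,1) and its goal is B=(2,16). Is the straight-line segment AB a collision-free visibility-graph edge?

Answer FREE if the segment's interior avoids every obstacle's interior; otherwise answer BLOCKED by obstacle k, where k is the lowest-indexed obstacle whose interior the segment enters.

BLOCKED by obstacle 1

Obstacle 1 [(1,7) (10,2) (11,17) (8,24) (4,21)]:
  edge (1,7)–(10,2): clear
  edge (10,2)–(11,17): crosses AB
  edge (11,17)–(8,24): clear
  edge (8,24)–(4,21): clear
  edge (4,21)–(1,7): crosses AB
  → BLOCKED
Obstacle 2 [(14,2) (24,0) (17,23)]:
  edge (14,2)–(24,0): crosses AB
  edge (24,0)–(17,23): clear
  edge (17,23)–(14,2): crosses AB
  → BLOCKED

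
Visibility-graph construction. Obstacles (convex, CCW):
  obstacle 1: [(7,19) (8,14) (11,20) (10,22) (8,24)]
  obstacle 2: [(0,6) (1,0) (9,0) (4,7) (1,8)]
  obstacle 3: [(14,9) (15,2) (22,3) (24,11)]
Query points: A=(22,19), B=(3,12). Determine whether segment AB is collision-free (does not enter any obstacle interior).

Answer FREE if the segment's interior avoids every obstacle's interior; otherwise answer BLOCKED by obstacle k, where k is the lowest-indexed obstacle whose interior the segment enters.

Obstacle 1 [(7,19) (8,14) (11,20) (10,22) (8,24)]:
  edge (7,19)–(8,14): clear
  edge (8,14)–(11,20): clear
  edge (11,20)–(10,22): clear
  edge (10,22)–(8,24): clear
  edge (8,24)–(7,19): clear
  midpoint (25/2,31/2) outside
  → clear
Obstacle 2 [(0,6) (1,0) (9,0) (4,7) (1,8)]:
  edge (0,6)–(1,0): clear
  edge (1,0)–(9,0): clear
  edge (9,0)–(4,7): clear
  edge (4,7)–(1,8): clear
  edge (1,8)–(0,6): clear
  midpoint (25/2,31/2) outside
  → clear
Obstacle 3 [(14,9) (15,2) (22,3) (24,11)]:
  edge (14,9)–(15,2): clear
  edge (15,2)–(22,3): clear
  edge (22,3)–(24,11): clear
  edge (24,11)–(14,9): clear
  midpoint (25/2,31/2) outside
  → clear

FREE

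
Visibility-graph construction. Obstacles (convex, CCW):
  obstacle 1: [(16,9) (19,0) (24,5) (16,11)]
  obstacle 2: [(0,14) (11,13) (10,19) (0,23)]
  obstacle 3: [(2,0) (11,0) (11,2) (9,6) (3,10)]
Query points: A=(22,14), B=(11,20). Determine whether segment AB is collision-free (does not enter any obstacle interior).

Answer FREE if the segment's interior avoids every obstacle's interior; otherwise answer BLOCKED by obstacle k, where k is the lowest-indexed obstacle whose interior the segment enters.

Obstacle 1 [(16,9) (19,0) (24,5) (16,11)]:
  edge (16,9)–(19,0): clear
  edge (19,0)–(24,5): clear
  edge (24,5)–(16,11): clear
  edge (16,11)–(16,9): clear
  midpoint (33/2,17) outside
  → clear
Obstacle 2 [(0,14) (11,13) (10,19) (0,23)]:
  edge (0,14)–(11,13): clear
  edge (11,13)–(10,19): clear
  edge (10,19)–(0,23): clear
  edge (0,23)–(0,14): clear
  midpoint (33/2,17) outside
  → clear
Obstacle 3 [(2,0) (11,0) (11,2) (9,6) (3,10)]:
  edge (2,0)–(11,0): clear
  edge (11,0)–(11,2): clear
  edge (11,2)–(9,6): clear
  edge (9,6)–(3,10): clear
  edge (3,10)–(2,0): clear
  midpoint (33/2,17) outside
  → clear

FREE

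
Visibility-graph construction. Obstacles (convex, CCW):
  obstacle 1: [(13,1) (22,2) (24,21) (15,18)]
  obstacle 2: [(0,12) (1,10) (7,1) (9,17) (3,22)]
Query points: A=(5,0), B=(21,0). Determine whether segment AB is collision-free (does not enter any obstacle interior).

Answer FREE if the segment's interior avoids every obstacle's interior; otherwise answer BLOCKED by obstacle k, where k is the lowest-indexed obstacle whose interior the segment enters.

FREE

Obstacle 1 [(13,1) (22,2) (24,21) (15,18)]:
  edge (13,1)–(22,2): clear
  edge (22,2)–(24,21): clear
  edge (24,21)–(15,18): clear
  edge (15,18)–(13,1): clear
  midpoint (13,0) outside
  → clear
Obstacle 2 [(0,12) (1,10) (7,1) (9,17) (3,22)]:
  edge (0,12)–(1,10): clear
  edge (1,10)–(7,1): clear
  edge (7,1)–(9,17): clear
  edge (9,17)–(3,22): clear
  edge (3,22)–(0,12): clear
  midpoint (13,0) outside
  → clear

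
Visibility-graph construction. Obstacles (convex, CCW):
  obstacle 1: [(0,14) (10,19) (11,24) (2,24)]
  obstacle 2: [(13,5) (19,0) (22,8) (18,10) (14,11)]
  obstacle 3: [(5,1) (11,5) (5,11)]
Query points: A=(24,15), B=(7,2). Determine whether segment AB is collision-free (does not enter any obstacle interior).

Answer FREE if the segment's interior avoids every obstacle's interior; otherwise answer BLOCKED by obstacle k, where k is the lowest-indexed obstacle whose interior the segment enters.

BLOCKED by obstacle 2

Obstacle 1 [(0,14) (10,19) (11,24) (2,24)]:
  edge (0,14)–(10,19): clear
  edge (10,19)–(11,24): clear
  edge (11,24)–(2,24): clear
  edge (2,24)–(0,14): clear
  midpoint (31/2,17/2) outside
  → clear
Obstacle 2 [(13,5) (19,0) (22,8) (18,10) (14,11)]:
  edge (13,5)–(19,0): clear
  edge (19,0)–(22,8): clear
  edge (22,8)–(18,10): clear
  edge (18,10)–(14,11): crosses AB
  edge (14,11)–(13,5): crosses AB
  → BLOCKED
Obstacle 3 [(5,1) (11,5) (5,11)]:
  edge (5,1)–(11,5): crosses AB
  edge (11,5)–(5,11): crosses AB
  edge (5,11)–(5,1): clear
  → BLOCKED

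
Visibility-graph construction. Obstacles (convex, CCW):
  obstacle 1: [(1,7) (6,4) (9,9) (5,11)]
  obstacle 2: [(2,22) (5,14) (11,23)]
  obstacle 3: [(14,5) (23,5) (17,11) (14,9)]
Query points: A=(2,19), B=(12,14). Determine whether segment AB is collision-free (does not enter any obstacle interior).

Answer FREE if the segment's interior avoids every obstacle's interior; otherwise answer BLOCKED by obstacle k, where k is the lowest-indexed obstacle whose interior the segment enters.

BLOCKED by obstacle 2

Obstacle 1 [(1,7) (6,4) (9,9) (5,11)]:
  edge (1,7)–(6,4): clear
  edge (6,4)–(9,9): clear
  edge (9,9)–(5,11): clear
  edge (5,11)–(1,7): clear
  midpoint (7,33/2) outside
  → clear
Obstacle 2 [(2,22) (5,14) (11,23)]:
  edge (2,22)–(5,14): crosses AB
  edge (5,14)–(11,23): crosses AB
  edge (11,23)–(2,22): clear
  → BLOCKED
Obstacle 3 [(14,5) (23,5) (17,11) (14,9)]:
  edge (14,5)–(23,5): clear
  edge (23,5)–(17,11): clear
  edge (17,11)–(14,9): clear
  edge (14,9)–(14,5): clear
  midpoint (7,33/2) outside
  → clear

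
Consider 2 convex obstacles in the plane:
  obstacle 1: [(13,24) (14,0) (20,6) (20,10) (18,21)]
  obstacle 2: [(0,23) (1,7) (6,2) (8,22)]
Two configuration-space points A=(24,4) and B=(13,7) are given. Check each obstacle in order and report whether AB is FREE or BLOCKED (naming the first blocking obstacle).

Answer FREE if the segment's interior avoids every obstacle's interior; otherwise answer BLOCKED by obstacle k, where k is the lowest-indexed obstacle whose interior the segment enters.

Obstacle 1 [(13,24) (14,0) (20,6) (20,10) (18,21)]:
  edge (13,24)–(14,0): crosses AB
  edge (14,0)–(20,6): crosses AB
  edge (20,6)–(20,10): clear
  edge (20,10)–(18,21): clear
  edge (18,21)–(13,24): clear
  → BLOCKED
Obstacle 2 [(0,23) (1,7) (6,2) (8,22)]:
  edge (0,23)–(1,7): clear
  edge (1,7)–(6,2): clear
  edge (6,2)–(8,22): clear
  edge (8,22)–(0,23): clear
  midpoint (37/2,11/2) outside
  → clear

BLOCKED by obstacle 1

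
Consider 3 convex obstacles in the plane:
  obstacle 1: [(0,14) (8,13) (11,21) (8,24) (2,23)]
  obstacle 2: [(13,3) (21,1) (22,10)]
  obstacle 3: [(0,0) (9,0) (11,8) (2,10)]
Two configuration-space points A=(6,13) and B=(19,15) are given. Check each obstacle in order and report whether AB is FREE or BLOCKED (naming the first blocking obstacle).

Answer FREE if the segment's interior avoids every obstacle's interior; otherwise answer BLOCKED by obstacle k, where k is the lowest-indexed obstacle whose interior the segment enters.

Obstacle 1 [(0,14) (8,13) (11,21) (8,24) (2,23)]:
  edge (0,14)–(8,13): crosses AB
  edge (8,13)–(11,21): crosses AB
  edge (11,21)–(8,24): clear
  edge (8,24)–(2,23): clear
  edge (2,23)–(0,14): clear
  → BLOCKED
Obstacle 2 [(13,3) (21,1) (22,10)]:
  edge (13,3)–(21,1): clear
  edge (21,1)–(22,10): clear
  edge (22,10)–(13,3): clear
  midpoint (25/2,14) outside
  → clear
Obstacle 3 [(0,0) (9,0) (11,8) (2,10)]:
  edge (0,0)–(9,0): clear
  edge (9,0)–(11,8): clear
  edge (11,8)–(2,10): clear
  edge (2,10)–(0,0): clear
  midpoint (25/2,14) outside
  → clear

BLOCKED by obstacle 1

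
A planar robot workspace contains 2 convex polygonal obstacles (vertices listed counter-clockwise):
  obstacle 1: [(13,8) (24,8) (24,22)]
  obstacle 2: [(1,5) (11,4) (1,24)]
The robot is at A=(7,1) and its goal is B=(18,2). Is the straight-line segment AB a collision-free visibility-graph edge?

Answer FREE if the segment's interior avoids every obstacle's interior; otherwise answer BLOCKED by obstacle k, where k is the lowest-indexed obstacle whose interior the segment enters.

Obstacle 1 [(13,8) (24,8) (24,22)]:
  edge (13,8)–(24,8): clear
  edge (24,8)–(24,22): clear
  edge (24,22)–(13,8): clear
  midpoint (25/2,3/2) outside
  → clear
Obstacle 2 [(1,5) (11,4) (1,24)]:
  edge (1,5)–(11,4): clear
  edge (11,4)–(1,24): clear
  edge (1,24)–(1,5): clear
  midpoint (25/2,3/2) outside
  → clear

FREE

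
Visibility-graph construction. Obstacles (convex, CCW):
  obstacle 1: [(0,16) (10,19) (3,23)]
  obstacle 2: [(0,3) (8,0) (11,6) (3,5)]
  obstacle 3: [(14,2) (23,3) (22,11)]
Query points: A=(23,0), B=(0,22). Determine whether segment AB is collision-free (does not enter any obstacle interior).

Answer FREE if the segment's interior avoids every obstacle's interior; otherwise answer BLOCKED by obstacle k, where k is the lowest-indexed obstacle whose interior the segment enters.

BLOCKED by obstacle 1

Obstacle 1 [(0,16) (10,19) (3,23)]:
  edge (0,16)–(10,19): crosses AB
  edge (10,19)–(3,23): clear
  edge (3,23)–(0,16): crosses AB
  → BLOCKED
Obstacle 2 [(0,3) (8,0) (11,6) (3,5)]:
  edge (0,3)–(8,0): clear
  edge (8,0)–(11,6): clear
  edge (11,6)–(3,5): clear
  edge (3,5)–(0,3): clear
  midpoint (23/2,11) outside
  → clear
Obstacle 3 [(14,2) (23,3) (22,11)]:
  edge (14,2)–(23,3): crosses AB
  edge (23,3)–(22,11): clear
  edge (22,11)–(14,2): crosses AB
  → BLOCKED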